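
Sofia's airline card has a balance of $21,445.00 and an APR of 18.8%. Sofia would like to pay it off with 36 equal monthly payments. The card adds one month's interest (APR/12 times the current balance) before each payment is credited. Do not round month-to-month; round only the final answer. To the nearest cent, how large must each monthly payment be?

$783.92

Monthly rate r = 18.8%/12 = 1.56667% = 0.0156667.
Level-payment amortization: P = B₀·r / (1 − (1+r)^(−n)) = 21445.00·0.0156667 / (1 − 1.01567^(−36)).
Denominator 1 − (1+r)^(−36) = 0.428578183.
P = 335.972 / 0.428578183 ≈ 783.92.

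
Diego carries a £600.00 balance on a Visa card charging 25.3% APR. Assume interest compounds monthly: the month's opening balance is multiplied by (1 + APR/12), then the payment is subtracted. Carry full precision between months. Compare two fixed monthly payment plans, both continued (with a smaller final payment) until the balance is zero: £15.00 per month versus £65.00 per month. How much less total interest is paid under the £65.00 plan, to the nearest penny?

£658.23

Monthly rate r = 25.3%/12 = 2.10833% = 0.0210833.
At £15.00/mo: n = ⌈−ln(1 − rB₀/P)/ln(1+r)⌉ = 89 payments (last £12.67); total interest = total paid − £600.00 = £732.67.
At £65.00/mo: 11 payments (last £24.44); total interest £74.44.
Interest saved = £732.67 − £74.44 = £658.23.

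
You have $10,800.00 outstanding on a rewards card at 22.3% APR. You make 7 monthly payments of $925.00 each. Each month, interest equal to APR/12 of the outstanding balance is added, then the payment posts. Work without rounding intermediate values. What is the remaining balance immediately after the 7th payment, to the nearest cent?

Monthly rate r = 22.3%/12 = 1.85833% = 0.0185833.
Each month: B ← B·(1+r) − $925.00.
Month 1: interest $200.70; balance after payment $10,075.70.
Month 2: interest $187.24; balance after payment $9,337.94.
Month 3: interest $173.53; balance after payment $8,586.47.
Month 4: interest $159.57; balance after payment $7,821.04.
Month 5: interest $145.34; balance after payment $7,041.38.
Month 6: interest $130.85; balance after payment $6,247.23.
Month 7: interest $116.09; balance after payment $5,438.32.

$5,438.32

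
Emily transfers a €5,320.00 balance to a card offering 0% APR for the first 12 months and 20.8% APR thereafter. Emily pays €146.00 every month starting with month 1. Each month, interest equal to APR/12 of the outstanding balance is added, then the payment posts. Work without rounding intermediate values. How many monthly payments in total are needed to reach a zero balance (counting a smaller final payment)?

45 months

Promo months 1–12 at r₀ = 0%/12 = 0; months 13+ at r₁ = 20.8%/12 = 0.0173333.
After month 12 (no interest yet): B = €5,320.00 − 12·€146.00 = €3,568.00.
Then at r₁ with €146.00/mo: n₂ = −ln(1 − r₁·B/P)/ln(1+r₁) ≈ 32.06 → 33 more payments.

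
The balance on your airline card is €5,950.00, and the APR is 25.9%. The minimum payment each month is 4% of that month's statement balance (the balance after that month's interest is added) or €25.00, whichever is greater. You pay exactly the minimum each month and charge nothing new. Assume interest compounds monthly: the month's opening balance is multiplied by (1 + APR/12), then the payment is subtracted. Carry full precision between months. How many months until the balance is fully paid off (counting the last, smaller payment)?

Monthly rate r = 25.9%/12 = 2.15833% = 0.0215833.
While 4% of the post-interest balance exceeds €25.00, each month B ← (B·(1+r))·(1 − 0.04), i.e. B shrinks by the factor (1+r)·0.96 = 0.98072.
This holds for months 1–117. Entering month 118 the balance is €609.94; 4% of the post-interest balance is now below €25.00, so the flat €25.00 minimum applies from here.
From month 118 a fixed €25.00 at rate r clears €609.94 in 36 more payments. Total: 117 + 36 = 153 months.

153 months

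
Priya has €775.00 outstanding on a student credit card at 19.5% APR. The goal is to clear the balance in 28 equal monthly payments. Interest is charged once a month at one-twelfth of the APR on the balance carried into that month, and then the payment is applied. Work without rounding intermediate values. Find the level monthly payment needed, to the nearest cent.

€34.67

Monthly rate r = 19.5%/12 = 1.625% = 0.01625.
Level-payment amortization: P = B₀·r / (1 − (1+r)^(−n)) = 775.00·0.01625 / (1 − 1.01625^(−28)).
Denominator 1 − (1+r)^(−28) = 0.363227412.
P = 12.5938 / 0.363227412 ≈ 34.67.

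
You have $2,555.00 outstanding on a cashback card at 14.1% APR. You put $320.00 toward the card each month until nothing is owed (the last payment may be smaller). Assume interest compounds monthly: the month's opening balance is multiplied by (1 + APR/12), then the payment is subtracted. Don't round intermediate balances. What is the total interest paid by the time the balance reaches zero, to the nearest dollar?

Monthly rate r = 14.1%/12 = 1.175% = 0.01175.
Payoff takes n = ⌈−ln(1 − rB₀/P)/ln(1+r)⌉ = ⌈8.433⌉ = 9 payments; the last is $139.11.
Total paid = 8·$320.00 + $139.11 = $2,699.11.
Total interest = total paid − principal = $2,699.11 − $2,555.00 = $144.11.

$144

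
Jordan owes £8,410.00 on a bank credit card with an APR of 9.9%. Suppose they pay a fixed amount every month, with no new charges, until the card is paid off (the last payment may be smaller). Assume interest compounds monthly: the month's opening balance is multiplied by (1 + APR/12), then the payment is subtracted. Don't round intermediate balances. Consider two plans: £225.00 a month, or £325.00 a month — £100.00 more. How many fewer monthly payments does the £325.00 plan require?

15 fewer payments

Monthly rate r = 9.9%/12 = 0.825% = 0.00825.
At £225.00/mo: n = ⌈−ln(1 − rB₀/P)/ln(1+r)⌉ = 45 payments (last £196.96); total interest = total paid − £8,410.00 = £1,686.96.
At £325.00/mo: 30 payments (last £74.38); total interest £1,089.38.
Payments saved = 45 − 30 = 15.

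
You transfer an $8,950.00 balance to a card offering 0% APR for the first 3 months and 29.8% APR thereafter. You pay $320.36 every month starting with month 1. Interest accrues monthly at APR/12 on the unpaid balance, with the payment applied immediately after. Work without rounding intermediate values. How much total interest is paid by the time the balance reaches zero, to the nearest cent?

Promo months 1–3 at r₀ = 0%/12 = 0; months 4+ at r₁ = 29.8%/12 = 0.0248333.
After month 3 (no interest yet): B = $8,950.00 − 3·$320.36 = $7,988.92.
Then at r₁ with $320.36/mo: n₂ = −ln(1 − r₁·B/P)/ln(1+r₁) ≈ 39.37 → 40 more payments.
Total paid = 42·$320.36 + $118.62 = $13,573.74; interest = $13,573.74 − $8,950.00 = $4,623.74.

$4,623.74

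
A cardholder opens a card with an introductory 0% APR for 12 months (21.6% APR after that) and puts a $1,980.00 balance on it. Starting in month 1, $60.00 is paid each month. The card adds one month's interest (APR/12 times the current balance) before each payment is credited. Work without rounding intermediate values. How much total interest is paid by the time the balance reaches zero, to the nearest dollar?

$337

Promo months 1–12 at r₀ = 0%/12 = 0; months 13+ at r₁ = 21.6%/12 = 0.018.
After month 12 (no interest yet): B = $1,980.00 − 12·$60.00 = $1,260.00.
Then at r₁ with $60.00/mo: n₂ = −ln(1 − r₁·B/P)/ln(1+r₁) ≈ 26.62 → 27 more payments.
Total paid = 38·$60.00 + $37.05 = $2,317.05; interest = $2,317.05 − $1,980.00 = $337.05.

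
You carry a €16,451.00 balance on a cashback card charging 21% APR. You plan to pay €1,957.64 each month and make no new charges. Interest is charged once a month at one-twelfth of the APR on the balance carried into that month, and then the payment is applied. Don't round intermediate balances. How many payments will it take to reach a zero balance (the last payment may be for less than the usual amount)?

Monthly rate r = 21%/12 = 1.75% = 0.0175.
Recurrence: B ← B·(1+r) − €1,957.64.
Month 1: interest €287.89; balance after payment €14,781.25.
Month 2: interest €258.67; balance after payment €13,082.28.
Closed form: n = −ln(1 − rB₀/P)/ln(1+r) = −ln(0.85294)/ln(1.0175) ≈ 9.169, so the balance reaches zero during payment 10.

10 payments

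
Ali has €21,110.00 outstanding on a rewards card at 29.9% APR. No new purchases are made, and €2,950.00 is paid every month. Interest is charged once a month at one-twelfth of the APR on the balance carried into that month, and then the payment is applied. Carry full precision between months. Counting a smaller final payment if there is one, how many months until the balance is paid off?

8 payments

Monthly rate r = 29.9%/12 = 2.49167% = 0.0249167.
Recurrence: B ← B·(1+r) − €2,950.00.
Month 1: interest €525.99; balance after payment €18,685.99.
Month 2: interest €465.59; balance after payment €16,201.58.
Closed form: n = −ln(1 − rB₀/P)/ln(1+r) = −ln(0.8217)/ln(1.02492) ≈ 7.979, so the balance reaches zero during payment 8.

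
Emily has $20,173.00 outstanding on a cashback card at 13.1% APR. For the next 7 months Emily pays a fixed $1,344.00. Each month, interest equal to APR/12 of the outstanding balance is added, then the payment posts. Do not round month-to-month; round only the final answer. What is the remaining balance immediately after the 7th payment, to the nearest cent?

$12,044.19

Monthly rate r = 13.1%/12 = 1.09167% = 0.0109167.
Each month: B ← B·(1+r) − $1,344.00.
Month 1: interest $220.22; balance after payment $19,049.22.
Month 2: interest $207.95; balance after payment $17,913.18.
Month 3: interest $195.55; balance after payment $16,764.73.
Month 4: interest $183.01; balance after payment $15,603.74.
Month 5: interest $170.34; balance after payment $14,430.08.
Month 6: interest $157.53; balance after payment $13,243.61.
Month 7: interest $144.58; balance after payment $12,044.19.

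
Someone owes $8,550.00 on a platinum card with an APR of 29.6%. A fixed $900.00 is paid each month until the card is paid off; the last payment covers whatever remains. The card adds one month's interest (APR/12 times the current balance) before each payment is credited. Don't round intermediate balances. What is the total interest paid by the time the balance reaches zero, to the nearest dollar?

$1,312

Monthly rate r = 29.6%/12 = 2.46667% = 0.0246667.
Payoff takes n = ⌈−ln(1 − rB₀/P)/ln(1+r)⌉ = ⌈10.958⌉ = 11 payments; the last is $862.31.
Total paid = 10·$900.00 + $862.31 = $9,862.31.
Total interest = total paid − principal = $9,862.31 − $8,550.00 = $1,312.31.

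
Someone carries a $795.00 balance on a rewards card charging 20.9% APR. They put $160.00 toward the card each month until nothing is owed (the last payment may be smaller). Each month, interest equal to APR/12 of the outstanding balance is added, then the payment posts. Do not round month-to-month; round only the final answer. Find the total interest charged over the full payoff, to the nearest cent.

Monthly rate r = 20.9%/12 = 1.74167% = 0.0174167.
Payoff takes n = ⌈−ln(1 − rB₀/P)/ln(1+r)⌉ = ⌈5.242⌉ = 6 payments; the last is $39.00.
Total paid = 5·$160.00 + $39.00 = $839.00.
Total interest = total paid − principal = $839.00 − $795.00 = $44.00.

$44.00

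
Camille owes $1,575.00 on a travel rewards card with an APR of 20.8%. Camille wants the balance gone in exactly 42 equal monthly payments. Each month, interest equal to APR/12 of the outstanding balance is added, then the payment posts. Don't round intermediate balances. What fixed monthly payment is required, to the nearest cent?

$53.10

Monthly rate r = 20.8%/12 = 1.73333% = 0.0173333.
Level-payment amortization: P = B₀·r / (1 − (1+r)^(−n)) = 1575.00·0.0173333 / (1 − 1.01733^(−42)).
Denominator 1 − (1+r)^(−42) = 0.514104957.
P = 27.3 / 0.514104957 ≈ 53.10.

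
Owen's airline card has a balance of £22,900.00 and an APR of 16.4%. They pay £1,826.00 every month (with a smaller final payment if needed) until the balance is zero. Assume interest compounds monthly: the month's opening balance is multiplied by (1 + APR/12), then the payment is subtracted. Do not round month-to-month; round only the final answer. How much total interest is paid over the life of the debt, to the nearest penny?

Monthly rate r = 16.4%/12 = 1.36667% = 0.0136667.
Payoff takes n = ⌈−ln(1 − rB₀/P)/ln(1+r)⌉ = ⌈13.851⌉ = 14 payments; the last is £1,554.98.
Total paid = 13·£1,826.00 + £1,554.98 = £25,292.98.
Total interest = total paid − principal = £25,292.98 − £22,900.00 = £2,392.98.

£2,392.98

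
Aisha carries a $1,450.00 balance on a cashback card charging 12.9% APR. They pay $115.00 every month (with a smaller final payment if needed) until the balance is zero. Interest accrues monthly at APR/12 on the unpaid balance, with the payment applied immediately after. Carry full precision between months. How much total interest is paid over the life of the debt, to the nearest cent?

$116.67

Monthly rate r = 12.9%/12 = 1.075% = 0.01075.
Payoff takes n = ⌈−ln(1 − rB₀/P)/ln(1+r)⌉ = ⌈13.622⌉ = 14 payments; the last is $71.67.
Total paid = 13·$115.00 + $71.67 = $1,566.67.
Total interest = total paid − principal = $1,566.67 − $1,450.00 = $116.67.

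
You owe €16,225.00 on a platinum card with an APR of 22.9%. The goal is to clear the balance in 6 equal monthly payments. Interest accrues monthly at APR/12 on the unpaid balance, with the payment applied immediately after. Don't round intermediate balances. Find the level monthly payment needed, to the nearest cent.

€2,887.63

Monthly rate r = 22.9%/12 = 1.90833% = 0.0190833.
Level-payment amortization: P = B₀·r / (1 − (1+r)^(−n)) = 16225.00·0.0190833 / (1 − 1.01908^(−6)).
Denominator 1 − (1+r)^(−6) = 0.10722544.
P = 309.627 / 0.10722544 ≈ 2887.63.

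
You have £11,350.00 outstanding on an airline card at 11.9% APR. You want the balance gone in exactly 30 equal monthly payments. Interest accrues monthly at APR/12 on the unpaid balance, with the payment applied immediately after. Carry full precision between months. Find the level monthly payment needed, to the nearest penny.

£439.26

Monthly rate r = 11.9%/12 = 0.991667% = 0.00991667.
Level-payment amortization: P = B₀·r / (1 − (1+r)^(−n)) = 11350.00·0.00991667 / (1 − 1.00992^(−30)).
Denominator 1 − (1+r)^(−30) = 0.256238289.
P = 112.554 / 0.256238289 ≈ 439.26.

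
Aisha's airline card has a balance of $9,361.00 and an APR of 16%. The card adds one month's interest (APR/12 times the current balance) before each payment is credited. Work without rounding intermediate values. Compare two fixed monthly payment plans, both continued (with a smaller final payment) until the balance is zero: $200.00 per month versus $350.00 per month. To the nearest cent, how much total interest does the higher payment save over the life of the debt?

Monthly rate r = 16%/12 = 1.33333% = 0.0133333.
At $200.00/mo: n = ⌈−ln(1 − rB₀/P)/ln(1+r)⌉ = 74 payments (last $172.93); total interest = total paid − $9,361.00 = $5,411.93.
At $350.00/mo: 34 payments (last $103.83); total interest $2,292.83.
Interest saved = $5,411.93 − $2,292.83 = $3,119.10.

$3,119.10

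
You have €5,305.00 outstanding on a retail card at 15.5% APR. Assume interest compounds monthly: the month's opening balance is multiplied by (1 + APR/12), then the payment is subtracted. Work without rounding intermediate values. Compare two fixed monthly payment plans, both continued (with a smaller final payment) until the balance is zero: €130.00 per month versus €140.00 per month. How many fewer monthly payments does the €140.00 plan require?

Monthly rate r = 15.5%/12 = 1.29167% = 0.0129167.
At €130.00/mo: n = ⌈−ln(1 − rB₀/P)/ln(1+r)⌉ = 59 payments (last €45.78); total interest = total paid − €5,305.00 = €2,280.78.
At €140.00/mo: 53 payments (last €53.66); total interest €2,028.66.
Payments saved = 59 − 53 = 6.

6 fewer payments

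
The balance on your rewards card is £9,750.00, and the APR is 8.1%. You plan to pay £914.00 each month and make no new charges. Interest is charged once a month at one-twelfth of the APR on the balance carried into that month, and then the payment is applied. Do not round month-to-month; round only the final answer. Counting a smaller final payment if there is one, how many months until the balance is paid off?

12 payments

Monthly rate r = 8.1%/12 = 0.675% = 0.00675.
Recurrence: B ← B·(1+r) − £914.00.
Month 1: interest £65.81; balance after payment £8,901.81.
Month 2: interest £60.09; balance after payment £8,047.90.
Closed form: n = −ln(1 − rB₀/P)/ln(1+r) = −ln(0.928)/ln(1.00675) ≈ 11.108, so the balance reaches zero during payment 12.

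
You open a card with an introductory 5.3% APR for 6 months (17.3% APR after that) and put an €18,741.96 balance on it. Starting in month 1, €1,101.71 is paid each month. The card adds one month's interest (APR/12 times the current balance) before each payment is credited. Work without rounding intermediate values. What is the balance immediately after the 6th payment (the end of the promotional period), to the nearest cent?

€12,560.46

Promo months 1–6 at r₀ = 5.3%/12 = 0.00441667; months 7+ at r₁ = 17.3%/12 = 0.0144167.
After month 6: iterate B ← B·(1+r₀) − €1,101.71 for 6 months → €12,560.46.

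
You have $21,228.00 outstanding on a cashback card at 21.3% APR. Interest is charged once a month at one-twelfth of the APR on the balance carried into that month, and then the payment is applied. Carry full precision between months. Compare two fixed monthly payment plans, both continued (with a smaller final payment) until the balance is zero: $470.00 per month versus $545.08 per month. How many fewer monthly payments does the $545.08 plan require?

25 fewer payments

Monthly rate r = 21.3%/12 = 1.775% = 0.01775.
At $470.00/mo: n = ⌈−ln(1 − rB₀/P)/ln(1+r)⌉ = 92 payments (last $450.83); total interest = total paid − $21,228.00 = $21,992.83.
At $545.08/mo: 67 payments (last $436.39); total interest $15,183.67.
Payments saved = 92 − 67 = 25.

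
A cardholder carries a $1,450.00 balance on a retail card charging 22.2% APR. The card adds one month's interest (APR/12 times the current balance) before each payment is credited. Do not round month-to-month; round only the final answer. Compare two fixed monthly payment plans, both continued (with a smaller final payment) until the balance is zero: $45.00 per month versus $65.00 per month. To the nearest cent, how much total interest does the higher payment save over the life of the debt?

Monthly rate r = 22.2%/12 = 1.85% = 0.0185.
At $45.00/mo: n = ⌈−ln(1 − rB₀/P)/ln(1+r)⌉ = 50 payments (last $20.72); total interest = total paid − $1,450.00 = $775.72.
At $65.00/mo: 30 payments (last $2.18); total interest $437.18.
Interest saved = $775.72 − $437.18 = $338.54.

$338.54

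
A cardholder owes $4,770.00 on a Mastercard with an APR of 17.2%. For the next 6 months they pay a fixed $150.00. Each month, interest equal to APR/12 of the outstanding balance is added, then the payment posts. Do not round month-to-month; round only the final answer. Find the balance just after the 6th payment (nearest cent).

Monthly rate r = 17.2%/12 = 1.43333% = 0.0143333.
Each month: B ← B·(1+r) − $150.00.
Month 1: interest $68.37; balance after payment $4,688.37.
Month 2: interest $67.20; balance after payment $4,605.57.
Month 3: interest $66.01; balance after payment $4,521.58.
Month 4: interest $64.81; balance after payment $4,436.39.
Month 5: interest $63.59; balance after payment $4,349.98.
Month 6: interest $62.35; balance after payment $4,262.33.

$4,262.33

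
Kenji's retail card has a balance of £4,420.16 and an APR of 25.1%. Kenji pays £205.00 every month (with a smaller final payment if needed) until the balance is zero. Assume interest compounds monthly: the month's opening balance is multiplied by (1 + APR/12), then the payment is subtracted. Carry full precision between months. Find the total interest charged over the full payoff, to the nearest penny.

£1,518.27

Monthly rate r = 25.1%/12 = 2.09167% = 0.0209167.
Payoff takes n = ⌈−ln(1 − rB₀/P)/ln(1+r)⌉ = ⌈28.968⌉ = 29 payments; the last is £198.43.
Total paid = 28·£205.00 + £198.43 = £5,938.43.
Total interest = total paid − principal = £5,938.43 − £4,420.16 = £1,518.27.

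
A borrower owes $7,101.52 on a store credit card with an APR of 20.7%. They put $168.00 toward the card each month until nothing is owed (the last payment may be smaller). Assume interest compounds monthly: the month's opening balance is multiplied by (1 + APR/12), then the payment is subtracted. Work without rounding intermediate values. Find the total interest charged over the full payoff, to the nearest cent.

Monthly rate r = 20.7%/12 = 1.725% = 0.01725.
Payoff takes n = ⌈−ln(1 − rB₀/P)/ln(1+r)⌉ = ⌈76.378⌉ = 77 payments; the last is $63.77.
Total paid = 76·$168.00 + $63.77 = $12,831.77.
Total interest = total paid − principal = $12,831.77 − $7,101.52 = $5,730.25.

$5,730.25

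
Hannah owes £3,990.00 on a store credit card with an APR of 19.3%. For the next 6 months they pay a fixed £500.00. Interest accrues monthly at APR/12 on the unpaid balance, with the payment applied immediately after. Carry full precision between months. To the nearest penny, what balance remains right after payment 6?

£1,267.61

Monthly rate r = 19.3%/12 = 1.60833% = 0.0160833.
Each month: B ← B·(1+r) − £500.00.
Month 1: interest £64.17; balance after payment £3,554.17.
Month 2: interest £57.16; balance after payment £3,111.34.
Month 3: interest £50.04; balance after payment £2,661.38.
Month 4: interest £42.80; balance after payment £2,204.18.
Month 5: interest £35.45; balance after payment £1,739.63.
Month 6: interest £27.98; balance after payment £1,267.61.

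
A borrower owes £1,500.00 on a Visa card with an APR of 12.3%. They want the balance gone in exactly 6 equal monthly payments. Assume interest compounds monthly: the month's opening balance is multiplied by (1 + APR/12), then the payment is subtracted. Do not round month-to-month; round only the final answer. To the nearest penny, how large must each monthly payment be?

Monthly rate r = 12.3%/12 = 1.025% = 0.01025.
Level-payment amortization: P = B₀·r / (1 − (1+r)^(−n)) = 1500.00·0.01025 / (1 − 1.01025^(−6)).
Denominator 1 − (1+r)^(−6) = 0.0593526306.
P = 15.375 / 0.0593526306 ≈ 259.04.

£259.04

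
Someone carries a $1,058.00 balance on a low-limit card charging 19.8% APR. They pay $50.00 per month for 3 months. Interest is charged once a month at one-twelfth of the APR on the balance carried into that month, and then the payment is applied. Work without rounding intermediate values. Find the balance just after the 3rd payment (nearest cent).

Monthly rate r = 19.8%/12 = 1.65% = 0.0165.
Each month: B ← B·(1+r) − $50.00.
Month 1: interest $17.46; balance after payment $1,025.46.
Month 2: interest $16.92; balance after payment $992.38.
Month 3: interest $16.37; balance after payment $958.75.

$958.75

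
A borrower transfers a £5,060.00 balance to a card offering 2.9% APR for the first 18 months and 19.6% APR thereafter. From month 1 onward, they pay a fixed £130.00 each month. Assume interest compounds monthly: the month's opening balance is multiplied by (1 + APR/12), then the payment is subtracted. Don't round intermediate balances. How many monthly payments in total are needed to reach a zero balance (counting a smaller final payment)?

Promo months 1–18 at r₀ = 2.9%/12 = 0.00241667; months 19+ at r₁ = 19.6%/12 = 0.0163333.
After month 18: iterate B ← B·(1+r₀) − £130.00 for 18 months → £2,896.00.
Then at r₁ with £130.00/mo: n₂ = −ln(1 − r₁·B/P)/ln(1+r₁) ≈ 27.92 → 28 more payments.

46 payments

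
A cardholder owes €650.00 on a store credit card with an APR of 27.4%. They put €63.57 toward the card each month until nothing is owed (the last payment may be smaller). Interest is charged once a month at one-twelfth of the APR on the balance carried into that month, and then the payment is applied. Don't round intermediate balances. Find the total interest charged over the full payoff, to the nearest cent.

€98.78

Monthly rate r = 27.4%/12 = 2.28333% = 0.0228333.
Payoff takes n = ⌈−ln(1 − rB₀/P)/ln(1+r)⌉ = ⌈11.777⌉ = 12 payments; the last is €49.51.
Total paid = 11·€63.57 + €49.51 = €748.78.
Total interest = total paid − principal = €748.78 − €650.00 = €98.78.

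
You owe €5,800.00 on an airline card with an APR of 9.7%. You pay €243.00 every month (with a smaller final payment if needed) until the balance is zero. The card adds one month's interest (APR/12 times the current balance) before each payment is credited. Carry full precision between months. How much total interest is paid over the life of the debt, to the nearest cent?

Monthly rate r = 9.7%/12 = 0.808333% = 0.00808333.
Payoff takes n = ⌈−ln(1 − rB₀/P)/ln(1+r)⌉ = ⌈26.625⌉ = 27 payments; the last is €152.05.
Total paid = 26·€243.00 + €152.05 = €6,470.05.
Total interest = total paid − principal = €6,470.05 − €5,800.00 = €670.05.

€670.05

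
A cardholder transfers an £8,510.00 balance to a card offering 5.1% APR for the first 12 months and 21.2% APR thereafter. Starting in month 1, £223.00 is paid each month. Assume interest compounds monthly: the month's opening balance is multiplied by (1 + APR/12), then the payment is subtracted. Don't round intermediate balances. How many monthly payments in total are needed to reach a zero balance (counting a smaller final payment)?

51 months

Promo months 1–12 at r₀ = 5.1%/12 = 0.00425; months 13+ at r₁ = 21.2%/12 = 0.0176667.
After month 12: iterate B ← B·(1+r₀) − £223.00 for 12 months → £6,214.85.
Then at r₁ with £223.00/mo: n₂ = −ln(1 − r₁·B/P)/ln(1+r₁) ≈ 38.71 → 39 more payments.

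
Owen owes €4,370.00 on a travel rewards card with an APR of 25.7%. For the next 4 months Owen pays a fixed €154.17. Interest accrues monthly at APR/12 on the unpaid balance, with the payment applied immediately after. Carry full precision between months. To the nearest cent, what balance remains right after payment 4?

€4,119.79

Monthly rate r = 25.7%/12 = 2.14167% = 0.0214167.
Each month: B ← B·(1+r) − €154.17.
Month 1: interest €93.59; balance after payment €4,309.42.
Month 2: interest €92.29; balance after payment €4,247.54.
Month 3: interest €90.97; balance after payment €4,184.34.
Month 4: interest €89.61; balance after payment €4,119.79.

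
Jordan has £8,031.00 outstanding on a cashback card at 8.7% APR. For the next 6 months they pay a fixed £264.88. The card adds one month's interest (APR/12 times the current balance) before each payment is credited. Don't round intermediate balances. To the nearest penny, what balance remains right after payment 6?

£6,768.38

Monthly rate r = 8.7%/12 = 0.725% = 0.00725.
Each month: B ← B·(1+r) − £264.88.
Month 1: interest £58.22; balance after payment £7,824.34.
Month 2: interest £56.73; balance after payment £7,616.19.
Month 3: interest £55.22; balance after payment £7,406.53.
Month 4: interest £53.70; balance after payment £7,195.35.
Month 5: interest £52.17; balance after payment £6,982.63.
Month 6: interest £50.62; balance after payment £6,768.38.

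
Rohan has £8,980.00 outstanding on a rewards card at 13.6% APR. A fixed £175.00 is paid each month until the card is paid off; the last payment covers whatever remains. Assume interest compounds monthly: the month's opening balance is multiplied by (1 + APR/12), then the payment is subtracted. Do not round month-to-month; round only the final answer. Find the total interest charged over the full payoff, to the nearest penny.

£4,549.06

Monthly rate r = 13.6%/12 = 1.13333% = 0.0113333.
Payoff takes n = ⌈−ln(1 − rB₀/P)/ln(1+r)⌉ = ⌈77.308⌉ = 78 payments; the last is £54.06.
Total paid = 77·£175.00 + £54.06 = £13,529.06.
Total interest = total paid − principal = £13,529.06 − £8,980.00 = £4,549.06.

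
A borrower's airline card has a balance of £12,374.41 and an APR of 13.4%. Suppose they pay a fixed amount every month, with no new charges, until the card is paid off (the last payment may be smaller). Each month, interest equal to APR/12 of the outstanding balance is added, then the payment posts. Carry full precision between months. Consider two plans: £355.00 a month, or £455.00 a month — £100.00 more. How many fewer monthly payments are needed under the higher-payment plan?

Monthly rate r = 13.4%/12 = 1.11667% = 0.0111667.
At £355.00/mo: n = ⌈−ln(1 − rB₀/P)/ln(1+r)⌉ = 45 payments (last £142.55); total interest = total paid − £12,374.41 = £3,388.14.
At £455.00/mo: 33 payments (last £271.59); total interest £2,457.18.
Payments saved = 45 − 33 = 12.

12 fewer payments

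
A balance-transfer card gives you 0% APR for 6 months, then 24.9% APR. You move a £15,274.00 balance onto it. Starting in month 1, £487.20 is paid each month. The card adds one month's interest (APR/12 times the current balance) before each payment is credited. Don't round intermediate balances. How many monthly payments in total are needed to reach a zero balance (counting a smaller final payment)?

Promo months 1–6 at r₀ = 0%/12 = 0; months 7+ at r₁ = 24.9%/12 = 0.02075.
After month 6 (no interest yet): B = £15,274.00 − 6·£487.20 = £12,350.80.
Then at r₁ with £487.20/mo: n₂ = −ln(1 − r₁·B/P)/ln(1+r₁) ≈ 36.35 → 37 more payments.

43 payments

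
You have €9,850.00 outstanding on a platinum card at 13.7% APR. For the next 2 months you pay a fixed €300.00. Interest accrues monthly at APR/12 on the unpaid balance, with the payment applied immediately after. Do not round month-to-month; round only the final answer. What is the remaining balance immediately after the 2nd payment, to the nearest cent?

€9,472.77

Monthly rate r = 13.7%/12 = 1.14167% = 0.0114167.
Each month: B ← B·(1+r) − €300.00.
Month 1: interest €112.45; balance after payment €9,662.45.
Month 2: interest €110.31; balance after payment €9,472.77.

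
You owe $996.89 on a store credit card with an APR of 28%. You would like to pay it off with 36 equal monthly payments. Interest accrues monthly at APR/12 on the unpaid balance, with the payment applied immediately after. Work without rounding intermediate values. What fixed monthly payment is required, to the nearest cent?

$41.23

Monthly rate r = 28%/12 = 2.33333% = 0.0233333.
Level-payment amortization: P = B₀·r / (1 − (1+r)^(−n)) = 996.89·0.0233333 / (1 − 1.02333^(−36)).
Denominator 1 − (1+r)^(−36) = 0.564103228.
P = 23.2608 / 0.564103228 ≈ 41.23.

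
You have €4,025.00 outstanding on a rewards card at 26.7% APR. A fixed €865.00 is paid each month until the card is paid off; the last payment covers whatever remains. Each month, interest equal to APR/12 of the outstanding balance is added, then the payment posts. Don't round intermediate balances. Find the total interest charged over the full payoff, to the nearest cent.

Monthly rate r = 26.7%/12 = 2.225% = 0.02225.
Payoff takes n = ⌈−ln(1 − rB₀/P)/ln(1+r)⌉ = ⌈4.967⌉ = 5 payments; the last is €836.36.
Total paid = 4·€865.00 + €836.36 = €4,296.36.
Total interest = total paid − principal = €4,296.36 − €4,025.00 = €271.36.

€271.36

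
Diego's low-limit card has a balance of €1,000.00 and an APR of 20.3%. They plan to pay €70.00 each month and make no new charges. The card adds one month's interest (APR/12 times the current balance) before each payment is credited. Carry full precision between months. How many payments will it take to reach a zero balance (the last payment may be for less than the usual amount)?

Monthly rate r = 20.3%/12 = 1.69167% = 0.0169167.
Recurrence: B ← B·(1+r) − €70.00.
Month 1: interest €16.92; balance after payment €946.92.
Month 2: interest €16.02; balance after payment €892.94.
Closed form: n = −ln(1 − rB₀/P)/ln(1+r) = −ln(0.75833)/ln(1.01692) ≈ 16.491, so the balance reaches zero during payment 17.

17 months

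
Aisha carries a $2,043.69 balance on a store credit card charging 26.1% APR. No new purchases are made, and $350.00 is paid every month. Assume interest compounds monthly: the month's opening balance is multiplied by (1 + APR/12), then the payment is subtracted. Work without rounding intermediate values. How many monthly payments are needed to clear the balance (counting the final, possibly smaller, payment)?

7 months

Monthly rate r = 26.1%/12 = 2.175% = 0.02175.
Recurrence: B ← B·(1+r) − $350.00.
Month 1: interest $44.45; balance after payment $1,738.14.
Month 2: interest $37.80; balance after payment $1,425.94.
Closed form: n = −ln(1 − rB₀/P)/ln(1+r) = −ln(0.873)/ln(1.02175) ≈ 6.312, so the balance reaches zero during payment 7.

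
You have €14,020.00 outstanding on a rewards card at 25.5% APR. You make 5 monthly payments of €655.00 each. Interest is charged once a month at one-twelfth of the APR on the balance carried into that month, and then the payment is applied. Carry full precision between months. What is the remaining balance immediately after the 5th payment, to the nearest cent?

€12,157.12

Monthly rate r = 25.5%/12 = 2.125% = 0.02125.
Each month: B ← B·(1+r) − €655.00.
Month 1: interest €297.93; balance after payment €13,662.92.
Month 2: interest €290.34; balance after payment €13,298.26.
Month 3: interest €282.59; balance after payment €12,925.85.
Month 4: interest €274.67; balance after payment €12,545.52.
Month 5: interest €266.59; balance after payment €12,157.12.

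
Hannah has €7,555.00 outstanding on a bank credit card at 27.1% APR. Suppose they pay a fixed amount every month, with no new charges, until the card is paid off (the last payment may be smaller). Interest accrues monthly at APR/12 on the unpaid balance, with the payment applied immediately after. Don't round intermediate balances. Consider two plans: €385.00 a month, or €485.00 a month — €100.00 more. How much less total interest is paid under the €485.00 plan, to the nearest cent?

€677.55

Monthly rate r = 27.1%/12 = 2.25833% = 0.0225833.
At €385.00/mo: n = ⌈−ln(1 − rB₀/P)/ln(1+r)⌉ = 27 payments (last €84.26); total interest = total paid − €7,555.00 = €2,539.26.
At €485.00/mo: 20 payments (last €201.71); total interest €1,861.71.
Interest saved = €2,539.26 − €1,861.71 = €677.55.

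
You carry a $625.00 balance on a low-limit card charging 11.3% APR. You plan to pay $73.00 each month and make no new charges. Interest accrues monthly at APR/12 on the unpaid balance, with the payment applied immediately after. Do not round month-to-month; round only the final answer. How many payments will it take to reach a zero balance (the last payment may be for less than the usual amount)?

9 payments

Monthly rate r = 11.3%/12 = 0.941667% = 0.00941667.
Recurrence: B ← B·(1+r) − $73.00.
Month 1: interest $5.89; balance after payment $557.89.
Month 2: interest $5.25; balance after payment $490.14.
Closed form: n = −ln(1 − rB₀/P)/ln(1+r) = −ln(0.91938)/ln(1.00942) ≈ 8.968, so the balance reaches zero during payment 9.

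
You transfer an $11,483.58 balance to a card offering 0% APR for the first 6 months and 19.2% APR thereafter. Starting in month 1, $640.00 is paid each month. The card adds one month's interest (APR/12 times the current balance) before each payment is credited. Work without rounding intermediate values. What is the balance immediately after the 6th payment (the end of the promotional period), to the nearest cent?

Promo months 1–6 at r₀ = 0%/12 = 0; months 7+ at r₁ = 19.2%/12 = 0.016.
After month 6 (no interest yet): B = $11,483.58 − 6·$640.00 = $7,643.58.

$7,643.58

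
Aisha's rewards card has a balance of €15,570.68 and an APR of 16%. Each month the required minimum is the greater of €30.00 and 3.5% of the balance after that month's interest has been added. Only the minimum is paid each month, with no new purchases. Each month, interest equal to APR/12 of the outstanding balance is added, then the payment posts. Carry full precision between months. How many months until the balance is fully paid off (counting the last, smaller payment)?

Monthly rate r = 16%/12 = 1.33333% = 0.0133333.
While 3.5% of the post-interest balance exceeds €30.00, each month B ← (B·(1+r))·(1 − 0.035), i.e. B shrinks by the factor (1+r)·0.965 = 0.97787.
This holds for months 1–131. Entering month 132 the balance is €829.74; 3.5% of the post-interest balance is now below €30.00, so the flat €30.00 minimum applies from here.
From month 132 a fixed €30.00 at rate r clears €829.74 in 35 more payments. Total: 131 + 35 = 166 months.

166 months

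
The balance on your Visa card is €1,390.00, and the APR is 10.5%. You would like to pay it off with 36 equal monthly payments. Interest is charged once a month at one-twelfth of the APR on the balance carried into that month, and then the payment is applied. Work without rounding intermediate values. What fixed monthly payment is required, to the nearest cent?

€45.18

Monthly rate r = 10.5%/12 = 0.875% = 0.00875.
Level-payment amortization: P = B₀·r / (1 − (1+r)^(−n)) = 1390.00·0.00875 / (1 − 1.00875^(−36)).
Denominator 1 − (1+r)^(−36) = 0.269210529.
P = 12.1625 / 0.269210529 ≈ 45.18.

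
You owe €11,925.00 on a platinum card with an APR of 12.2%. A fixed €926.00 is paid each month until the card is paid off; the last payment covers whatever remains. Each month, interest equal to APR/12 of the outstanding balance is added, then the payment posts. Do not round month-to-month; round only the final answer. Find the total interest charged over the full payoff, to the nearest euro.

Monthly rate r = 12.2%/12 = 1.01667% = 0.0101667.
Payoff takes n = ⌈−ln(1 − rB₀/P)/ln(1+r)⌉ = ⌈13.873⌉ = 14 payments; the last is €808.64.
Total paid = 13·€926.00 + €808.64 = €12,846.64.
Total interest = total paid − principal = €12,846.64 − €11,925.00 = €921.64.

€922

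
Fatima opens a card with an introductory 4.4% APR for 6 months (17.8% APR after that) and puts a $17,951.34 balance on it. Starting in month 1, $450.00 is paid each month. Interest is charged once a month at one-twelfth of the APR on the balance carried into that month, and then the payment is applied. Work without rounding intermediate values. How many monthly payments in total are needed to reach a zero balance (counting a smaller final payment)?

Promo months 1–6 at r₀ = 4.4%/12 = 0.00366667; months 7+ at r₁ = 17.8%/12 = 0.0148333.
After month 6: iterate B ← B·(1+r₀) − $450.00 for 6 months → $15,625.04.
Then at r₁ with $450.00/mo: n₂ = −ln(1 − r₁·B/P)/ln(1+r₁) ≈ 49.15 → 50 more payments.

56 payments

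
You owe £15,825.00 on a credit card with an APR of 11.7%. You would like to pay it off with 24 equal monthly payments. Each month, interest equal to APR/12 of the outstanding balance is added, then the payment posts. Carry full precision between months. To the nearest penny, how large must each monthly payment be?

£742.72

Monthly rate r = 11.7%/12 = 0.975% = 0.00975.
Level-payment amortization: P = B₀·r / (1 − (1+r)^(−n)) = 15825.00·0.00975 / (1 − 1.00975^(−24)).
Denominator 1 − (1+r)^(−24) = 0.207740755.
P = 154.294 / 0.207740755 ≈ 742.72.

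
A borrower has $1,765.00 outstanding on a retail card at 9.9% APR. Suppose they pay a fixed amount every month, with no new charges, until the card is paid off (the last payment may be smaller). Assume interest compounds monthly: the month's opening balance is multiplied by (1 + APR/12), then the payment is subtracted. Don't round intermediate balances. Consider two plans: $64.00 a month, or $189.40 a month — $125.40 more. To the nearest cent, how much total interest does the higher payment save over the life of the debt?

Monthly rate r = 9.9%/12 = 0.825% = 0.00825.
At $64.00/mo: n = ⌈−ln(1 − rB₀/P)/ln(1+r)⌉ = 32 payments (last $26.92); total interest = total paid − $1,765.00 = $245.92.
At $189.40/mo: 10 payments (last $139.65); total interest $79.25.
Interest saved = $245.92 − $79.25 = $166.67.

$166.67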